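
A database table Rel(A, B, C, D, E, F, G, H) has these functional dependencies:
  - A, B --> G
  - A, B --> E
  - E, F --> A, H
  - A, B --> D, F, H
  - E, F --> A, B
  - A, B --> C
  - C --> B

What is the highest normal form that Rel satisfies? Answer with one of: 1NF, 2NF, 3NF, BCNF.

3NF

Candidate keys: {A, B}, {A, C}, {E, F}. Prime attributes: {A, B, C, E, F}.
C --> B breaks BCNF: {C}⁺ = {B, C}, so {C} is not a superkey.
Since {B} ⊆ prime attributes and every other non-superkey FD also has a prime right side, the schema is in 3NF.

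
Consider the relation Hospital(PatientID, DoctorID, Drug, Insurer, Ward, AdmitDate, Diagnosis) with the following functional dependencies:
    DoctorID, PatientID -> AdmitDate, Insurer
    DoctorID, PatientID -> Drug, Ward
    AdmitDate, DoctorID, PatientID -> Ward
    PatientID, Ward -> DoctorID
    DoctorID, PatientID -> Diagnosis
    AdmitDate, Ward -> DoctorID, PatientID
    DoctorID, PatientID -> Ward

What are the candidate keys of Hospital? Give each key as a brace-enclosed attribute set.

{AdmitDate, Ward}⁺ = {AdmitDate, Diagnosis, DoctorID, Drug, Insurer, PatientID, Ward}, which is every attribute, so {AdmitDate, Ward} is a candidate key.
{DoctorID, PatientID}⁺ = {AdmitDate, Diagnosis, DoctorID, Drug, Insurer, PatientID, Ward}, which is every attribute, so {DoctorID, PatientID} is a candidate key.
{PatientID, Ward}⁺ = {AdmitDate, Diagnosis, DoctorID, Drug, Insurer, PatientID, Ward}, which is every attribute, so {PatientID, Ward} is a candidate key.
These are minimal and exhaustive — every other superkey contains one of them.

{AdmitDate, Ward}, {DoctorID, PatientID}, {PatientID, Ward}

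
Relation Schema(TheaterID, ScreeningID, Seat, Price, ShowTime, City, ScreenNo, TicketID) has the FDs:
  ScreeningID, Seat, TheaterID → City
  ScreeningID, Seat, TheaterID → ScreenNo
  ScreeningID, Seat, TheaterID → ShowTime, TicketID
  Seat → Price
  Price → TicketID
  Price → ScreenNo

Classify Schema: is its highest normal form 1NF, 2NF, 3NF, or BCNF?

Candidate key: {ScreeningID, Seat, TheaterID}. Prime attributes: {ScreeningID, Seat, TheaterID}.
Seat → Price: {Seat}⁺ = {Price, ScreenNo, Seat, TicketID}, which is not all of the attributes, so the left side is not a superkey — BCNF is violated.
Seat → Price determines the non-prime attribute {Price} from a non-superkey — 3NF is violated.
The proper key subset {Seat} of {ScreeningID, Seat, TheaterID} determines non-prime {Price, ScreenNo, TicketID}, so the relation is not even in 2NF.

1NF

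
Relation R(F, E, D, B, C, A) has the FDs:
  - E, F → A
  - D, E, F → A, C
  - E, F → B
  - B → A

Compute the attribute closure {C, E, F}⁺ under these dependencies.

{A, B, C, E, F}

Start with {C, E, F}.
E, F → A applies; add {A} → now {A, C, E, F}.
E, F → B applies; add {B} → now {A, B, C, E, F}.
No further FD applies.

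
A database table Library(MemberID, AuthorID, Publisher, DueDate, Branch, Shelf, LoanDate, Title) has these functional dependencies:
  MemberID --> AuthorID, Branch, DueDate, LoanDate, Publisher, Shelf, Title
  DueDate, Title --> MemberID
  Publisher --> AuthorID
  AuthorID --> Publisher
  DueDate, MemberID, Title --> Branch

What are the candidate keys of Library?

{MemberID} is a candidate key since {MemberID}⁺ = {AuthorID, Branch, DueDate, LoanDate, MemberID, Publisher, Shelf, Title} covers every attribute.
{DueDate, Title} is a candidate key since {DueDate, Title}⁺ = {AuthorID, Branch, DueDate, LoanDate, MemberID, Publisher, Shelf, Title} covers every attribute.
These are minimal and exhaustive — every other superkey contains one of them.

{DueDate, Title}, {MemberID}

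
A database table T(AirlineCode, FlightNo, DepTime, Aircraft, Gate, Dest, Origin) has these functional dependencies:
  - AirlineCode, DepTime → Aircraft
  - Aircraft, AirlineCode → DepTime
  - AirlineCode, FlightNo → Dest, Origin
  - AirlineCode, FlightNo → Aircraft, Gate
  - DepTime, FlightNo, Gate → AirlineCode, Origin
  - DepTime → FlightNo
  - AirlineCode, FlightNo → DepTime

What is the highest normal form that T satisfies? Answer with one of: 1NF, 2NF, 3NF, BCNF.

Candidate keys: {Aircraft, AirlineCode}, {AirlineCode, DepTime}, {AirlineCode, FlightNo}, {DepTime, Gate}. Prime attributes: {Aircraft, AirlineCode, DepTime, FlightNo, Gate}.
DepTime → FlightNo breaks BCNF: {DepTime}⁺ = {DepTime, FlightNo}, so {DepTime} is not a superkey.
But every attribute on its right side ({FlightNo}) is prime, and the same holds for every other non-superkey FD, so 3NF still holds.

3NF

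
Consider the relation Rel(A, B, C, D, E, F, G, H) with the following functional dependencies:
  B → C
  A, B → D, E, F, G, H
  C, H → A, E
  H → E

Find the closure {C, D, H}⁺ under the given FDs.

Start with {C, D, H}.
C, H → A, E applies; add {A, E} → now {A, C, D, E, H}.
No further FD applies.

{A, C, D, E, H}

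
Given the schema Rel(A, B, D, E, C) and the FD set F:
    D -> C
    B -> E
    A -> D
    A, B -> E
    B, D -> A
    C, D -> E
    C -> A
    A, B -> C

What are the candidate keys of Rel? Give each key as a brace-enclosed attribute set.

{A, B}, {B, C}, {B, D}

{B} never appears on the right of any FD, so every key must include it.
{A, B}⁺ = {A, B, C, D, E} — all of the relation — so {A, B} is a candidate key.
{B, C}⁺ = {A, B, C, D, E} — all of the relation — so {B, C} is a candidate key.
{B, D}⁺ = {A, B, C, D, E} — all of the relation — so {B, D} is a candidate key.
Any other superkey properly contains one of these, so there are no further candidate keys.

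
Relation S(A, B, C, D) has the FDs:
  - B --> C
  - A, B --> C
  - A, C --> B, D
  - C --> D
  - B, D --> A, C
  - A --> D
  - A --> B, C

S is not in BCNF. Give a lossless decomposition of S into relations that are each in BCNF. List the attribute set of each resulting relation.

Candidate keys of the original relation: {A}, {B}.
Within {A, B, C, D}: {C}⁺ ∩ {A, B, C, D} = {C, D}, not the whole set, so C --> D violates BCNF; decompose into {C, D} and {A, B, C}.
{C, D} has no BCNF violation.
{A, B, C} has no BCNF violation.

{A, B, C}; {C, D}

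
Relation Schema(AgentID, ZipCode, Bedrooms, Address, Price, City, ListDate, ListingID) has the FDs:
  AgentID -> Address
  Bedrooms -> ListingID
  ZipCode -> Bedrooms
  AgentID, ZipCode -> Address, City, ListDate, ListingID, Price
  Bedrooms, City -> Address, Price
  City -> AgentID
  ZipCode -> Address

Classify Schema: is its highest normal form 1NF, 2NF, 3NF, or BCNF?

Candidate keys: {AgentID, ZipCode}, {City, ZipCode}. Prime attributes: {AgentID, City, ZipCode}.
AgentID -> Address breaks BCNF: {AgentID}⁺ = {Address, AgentID}, so {AgentID} is not a superkey.
Because {Address} is non-prime and the left side of AgentID -> Address is not a superkey, the relation is not in 3NF.
Since {AgentID} ⊂ {AgentID, ZipCode} and {AgentID}⁺ ⊇ {Address} with {Address} non-prime, there is a partial dependency; 2NF fails.

1NF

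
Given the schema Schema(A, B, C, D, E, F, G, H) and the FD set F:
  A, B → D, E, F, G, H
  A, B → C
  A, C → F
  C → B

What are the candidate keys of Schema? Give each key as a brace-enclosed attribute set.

Attributes never on any right-hand side: {A} — every candidate key must contain it.
Closure of {A, B} is {A, B, C, D, E, F, G, H}, the whole schema; {A, B} is a candidate key.
Closure of {A, C} is {A, B, C, D, E, F, G, H}, the whole schema; {A, C} is a candidate key.
No proper subset of any of these is a key, and no other minimal superkey exists.

{A, B}, {A, C}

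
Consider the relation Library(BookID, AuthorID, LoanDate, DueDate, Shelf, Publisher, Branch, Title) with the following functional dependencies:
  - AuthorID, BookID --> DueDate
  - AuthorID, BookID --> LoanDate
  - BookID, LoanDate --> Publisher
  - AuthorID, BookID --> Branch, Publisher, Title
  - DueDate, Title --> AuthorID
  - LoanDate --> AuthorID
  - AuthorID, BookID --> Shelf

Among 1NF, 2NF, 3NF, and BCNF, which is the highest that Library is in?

3NF

Candidate keys: {AuthorID, BookID}, {BookID, DueDate, Title}, {BookID, LoanDate}. Prime attributes: {AuthorID, BookID, DueDate, LoanDate, Title}.
DueDate, Title --> AuthorID breaks BCNF: {DueDate, Title}⁺ = {AuthorID, DueDate, Title}, so {DueDate, Title} is not a superkey.
Since {AuthorID} ⊆ prime attributes and every other non-superkey FD also has a prime right side, the schema is in 3NF.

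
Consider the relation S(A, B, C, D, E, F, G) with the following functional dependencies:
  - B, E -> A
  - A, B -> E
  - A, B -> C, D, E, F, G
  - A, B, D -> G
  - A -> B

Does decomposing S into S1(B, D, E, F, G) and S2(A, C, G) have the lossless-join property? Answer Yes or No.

No

Common attributes: {G}; their closure is {G}.
Neither S1 nor S2 is contained in that closure, so the decomposition is lossy.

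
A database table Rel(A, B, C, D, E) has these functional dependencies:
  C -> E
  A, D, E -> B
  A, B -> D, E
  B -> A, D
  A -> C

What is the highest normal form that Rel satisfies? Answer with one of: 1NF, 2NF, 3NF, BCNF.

Candidate keys: {A, D}, {B}. Prime attributes: {A, B, D}.
C -> E: {C}⁺ = {C, E}, which is not all of the attributes, so the left side is not a superkey — BCNF is violated.
C -> E determines the non-prime attribute {E} from a non-superkey — 3NF is violated.
Since {A} ⊂ {A, D} and {A}⁺ ⊇ {C, E} with {C, E} non-prime, there is a partial dependency; 2NF fails.

1NF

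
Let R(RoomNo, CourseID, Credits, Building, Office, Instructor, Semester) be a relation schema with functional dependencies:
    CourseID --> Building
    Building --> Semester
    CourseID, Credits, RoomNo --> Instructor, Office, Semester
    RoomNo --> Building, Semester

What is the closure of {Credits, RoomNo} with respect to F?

{Building, Credits, RoomNo, Semester}

Start with {Credits, RoomNo}.
RoomNo --> Building, Semester applies; add {Building, Semester} → now {Building, Credits, RoomNo, Semester}.
No further FD applies.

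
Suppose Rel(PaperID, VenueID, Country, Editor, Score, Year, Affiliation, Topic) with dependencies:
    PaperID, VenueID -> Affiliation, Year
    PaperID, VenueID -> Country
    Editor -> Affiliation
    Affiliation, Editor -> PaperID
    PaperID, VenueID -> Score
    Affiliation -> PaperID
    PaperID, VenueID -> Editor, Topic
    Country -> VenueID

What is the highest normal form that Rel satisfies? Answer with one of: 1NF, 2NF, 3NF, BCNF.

3NF

Candidate keys: {Affiliation, Country}, {Affiliation, VenueID}, {Country, Editor}, {Country, PaperID}, {Editor, VenueID}, {PaperID, VenueID}. Prime attributes: {Affiliation, Country, Editor, PaperID, VenueID}.
Editor -> Affiliation breaks BCNF: {Editor}⁺ = {Affiliation, Editor, PaperID}, so {Editor} is not a superkey.
But every attribute on its right side ({Affiliation}) is prime, and the same holds for every other non-superkey FD, so 3NF still holds.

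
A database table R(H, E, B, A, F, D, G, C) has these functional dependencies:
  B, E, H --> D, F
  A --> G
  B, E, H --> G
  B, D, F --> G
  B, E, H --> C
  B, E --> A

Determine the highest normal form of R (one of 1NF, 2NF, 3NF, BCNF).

1NF

Candidate key: {B, E, H}. Prime attributes: {B, E, H}.
A --> G: {A}⁺ = {A, G}, which is not all of the attributes, so the left side is not a superkey — BCNF is violated.
A --> G determines the non-prime attribute {G} from a non-superkey — 3NF is violated.
Since {B, E} ⊂ {B, E, H} and {B, E}⁺ ⊇ {A, G} with {A, G} non-prime, there is a partial dependency; 2NF fails.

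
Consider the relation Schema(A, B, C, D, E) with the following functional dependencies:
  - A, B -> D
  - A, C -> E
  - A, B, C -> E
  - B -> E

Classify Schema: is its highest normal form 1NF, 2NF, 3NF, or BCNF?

1NF

Candidate key: {A, B, C}. Prime attributes: {A, B, C}.
A, B -> D: {A, B}⁺ = {A, B, D, E}, which is not all of the attributes, so the left side is not a superkey — BCNF is violated.
A, B -> D determines the non-prime attribute {D} from a non-superkey — 3NF is violated.
Since {B} ⊂ {A, B, C} and {B}⁺ ⊇ {E} with {E} non-prime, there is a partial dependency; 2NF fails.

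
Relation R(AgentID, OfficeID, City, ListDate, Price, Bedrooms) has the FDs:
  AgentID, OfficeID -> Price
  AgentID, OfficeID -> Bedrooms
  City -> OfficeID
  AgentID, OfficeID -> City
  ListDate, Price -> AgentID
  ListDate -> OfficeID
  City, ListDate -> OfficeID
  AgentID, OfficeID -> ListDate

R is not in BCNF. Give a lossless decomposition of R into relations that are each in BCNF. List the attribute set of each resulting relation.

{AgentID, Bedrooms, City, ListDate, Price}; {City, OfficeID}

Candidate keys of the original relation: {AgentID, City}, {AgentID, ListDate}, {AgentID, OfficeID}, {ListDate, Price}.
{AgentID, Bedrooms, City, ListDate, OfficeID, Price}: {City} determines {City, OfficeID} here but is not a superkey — split on City -> OfficeID, giving {City, OfficeID} and {AgentID, Bedrooms, City, ListDate, Price}.
{City, OfficeID} has no BCNF violation.
{AgentID, Bedrooms, City, ListDate, Price} has no BCNF violation.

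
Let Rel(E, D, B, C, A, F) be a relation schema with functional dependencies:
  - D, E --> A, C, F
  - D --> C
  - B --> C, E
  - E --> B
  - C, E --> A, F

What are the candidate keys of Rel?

{B, D}, {D, E}

Attributes never on any right-hand side: {D} — every candidate key must contain it.
{B, D} is a candidate key since {B, D}⁺ = {A, B, C, D, E, F} covers every attribute.
{D, E} is a candidate key since {D, E}⁺ = {A, B, C, D, E, F} covers every attribute.
These are minimal and exhaustive — every other superkey contains one of them.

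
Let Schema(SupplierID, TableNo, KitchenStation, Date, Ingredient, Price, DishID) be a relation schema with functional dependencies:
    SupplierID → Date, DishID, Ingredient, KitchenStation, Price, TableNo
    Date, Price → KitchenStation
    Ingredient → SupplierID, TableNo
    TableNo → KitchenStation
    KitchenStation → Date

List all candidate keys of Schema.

{Ingredient}, {SupplierID}

{Ingredient} is a candidate key since {Ingredient}⁺ = {Date, DishID, Ingredient, KitchenStation, Price, SupplierID, TableNo} covers every attribute.
{SupplierID} is a candidate key since {SupplierID}⁺ = {Date, DishID, Ingredient, KitchenStation, Price, SupplierID, TableNo} covers every attribute.
Any other superkey properly contains one of these, so there are no further candidate keys.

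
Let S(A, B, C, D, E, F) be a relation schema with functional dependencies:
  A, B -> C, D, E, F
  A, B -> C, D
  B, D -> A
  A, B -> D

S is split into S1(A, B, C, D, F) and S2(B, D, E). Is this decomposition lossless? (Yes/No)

S1 ∩ S2 = {B, D}; its closure under F is {A, B, C, D, E, F}.
S1 is contained in that closure, so S1 ∩ S2 -> S1 holds and the join is lossless.

Yes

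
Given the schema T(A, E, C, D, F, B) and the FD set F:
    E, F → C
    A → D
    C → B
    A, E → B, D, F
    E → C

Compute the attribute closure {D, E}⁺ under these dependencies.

Start with {D, E}.
E → C applies; add {C} → now {C, D, E}.
C → B applies; add {B} → now {B, C, D, E}.
No further FD applies.

{B, C, D, E}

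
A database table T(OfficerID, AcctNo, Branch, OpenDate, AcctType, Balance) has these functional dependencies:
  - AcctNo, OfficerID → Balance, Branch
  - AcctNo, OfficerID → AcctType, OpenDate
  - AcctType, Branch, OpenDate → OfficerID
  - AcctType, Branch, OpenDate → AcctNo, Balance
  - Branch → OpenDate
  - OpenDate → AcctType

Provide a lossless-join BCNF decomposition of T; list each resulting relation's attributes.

{AcctNo, Balance, Branch, OfficerID, OpenDate}; {AcctType, OpenDate}

Candidate keys of the original relation: {AcctNo, OfficerID}, {Branch}.
Within {AcctNo, AcctType, Balance, Branch, OfficerID, OpenDate}: {OpenDate}⁺ ∩ {AcctNo, AcctType, Balance, Branch, OfficerID, OpenDate} = {AcctType, OpenDate}, not the whole set, so OpenDate → AcctType violates BCNF; decompose into {AcctType, OpenDate} and {AcctNo, Balance, Branch, OfficerID, OpenDate}.
{AcctType, OpenDate}: every determinant is a superkey — BCNF.
{AcctNo, Balance, Branch, OfficerID, OpenDate}: every determinant is a superkey — BCNF.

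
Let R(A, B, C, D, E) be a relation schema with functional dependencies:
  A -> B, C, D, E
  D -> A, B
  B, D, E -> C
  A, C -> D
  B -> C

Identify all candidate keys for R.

{A}, {D}

{A}⁺ = {A, B, C, D, E}, which is every attribute, so {A} is a candidate key.
{D}⁺ = {A, B, C, D, E}, which is every attribute, so {D} is a candidate key.
These are minimal and exhaustive — every other superkey contains one of them.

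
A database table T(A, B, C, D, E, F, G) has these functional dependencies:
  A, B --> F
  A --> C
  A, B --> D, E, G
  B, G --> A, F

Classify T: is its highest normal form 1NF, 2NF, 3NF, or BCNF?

Candidate keys: {A, B}, {B, G}. Prime attributes: {A, B, G}.
A --> C breaks BCNF: {A}⁺ = {A, C}, so {A} is not a superkey.
Because {C} is non-prime and the left side of A --> C is not a superkey, the relation is not in 3NF.
{A} is a proper subset of the key {A, B}, and {A}⁺ contains the non-prime attribute {C} — a partial dependency, so 2NF is violated.

1NF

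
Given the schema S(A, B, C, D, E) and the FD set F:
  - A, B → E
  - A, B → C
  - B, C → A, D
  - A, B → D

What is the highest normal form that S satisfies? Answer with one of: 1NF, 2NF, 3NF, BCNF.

Candidate keys: {A, B}, {B, C}. Prime attributes: {A, B, C}.
Every FD has a superkey on the left, so the relation is in BCNF.

BCNF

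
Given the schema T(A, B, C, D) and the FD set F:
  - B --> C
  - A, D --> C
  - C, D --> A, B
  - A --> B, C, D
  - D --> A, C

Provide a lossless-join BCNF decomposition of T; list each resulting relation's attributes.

{A, B, D}; {B, C}

Candidate keys of the original relation: {A}, {D}.
{A, B, C, D}: {B} determines {B, C} here but is not a superkey — split on B --> C, giving {B, C} and {A, B, D}.
{B, C}: every determinant is a superkey — BCNF.
{A, B, D}: every determinant is a superkey — BCNF.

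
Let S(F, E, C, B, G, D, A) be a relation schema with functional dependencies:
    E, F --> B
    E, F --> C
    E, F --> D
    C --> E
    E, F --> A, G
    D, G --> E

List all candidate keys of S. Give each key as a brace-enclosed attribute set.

{C, F}, {D, F, G}, {E, F}

Attributes never on any right-hand side: {F} — every candidate key must contain it.
{C, F}⁺ = {A, B, C, D, E, F, G} — all of the relation — so {C, F} is a candidate key.
{E, F}⁺ = {A, B, C, D, E, F, G} — all of the relation — so {E, F} is a candidate key.
{D, F, G}⁺ = {A, B, C, D, E, F, G} — all of the relation — so {D, F, G} is a candidate key.
These are minimal and exhaustive — every other superkey contains one of them.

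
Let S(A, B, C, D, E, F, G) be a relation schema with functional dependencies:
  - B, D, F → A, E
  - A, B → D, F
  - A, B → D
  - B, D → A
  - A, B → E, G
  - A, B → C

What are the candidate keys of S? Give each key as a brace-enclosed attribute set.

{A, B}, {B, D}

{B} never appears on the right of any FD, so every key must include it.
{A, B}⁺ = {A, B, C, D, E, F, G}, which is every attribute, so {A, B} is a candidate key.
{B, D}⁺ = {A, B, C, D, E, F, G}, which is every attribute, so {B, D} is a candidate key.
No proper subset of any of these is a key, and no other minimal superkey exists.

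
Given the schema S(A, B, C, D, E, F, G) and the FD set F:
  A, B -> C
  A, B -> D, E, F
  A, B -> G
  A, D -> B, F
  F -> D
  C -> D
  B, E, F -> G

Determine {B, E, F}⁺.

{B, D, E, F, G}

Start with {B, E, F}.
F -> D applies; add {D} → now {B, D, E, F}.
B, E, F -> G applies; add {G} → now {B, D, E, F, G}.
No further FD applies.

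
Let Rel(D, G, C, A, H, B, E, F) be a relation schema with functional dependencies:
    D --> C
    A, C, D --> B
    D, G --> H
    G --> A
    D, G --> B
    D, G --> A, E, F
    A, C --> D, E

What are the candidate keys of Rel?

{C, G}, {D, G}

No FD produces {G}, so it must be in every candidate key.
{C, G}⁺ = {A, B, C, D, E, F, G, H} — all of the relation — so {C, G} is a candidate key.
{D, G}⁺ = {A, B, C, D, E, F, G, H} — all of the relation — so {D, G} is a candidate key.
No proper subset of any of these is a key, and no other minimal superkey exists.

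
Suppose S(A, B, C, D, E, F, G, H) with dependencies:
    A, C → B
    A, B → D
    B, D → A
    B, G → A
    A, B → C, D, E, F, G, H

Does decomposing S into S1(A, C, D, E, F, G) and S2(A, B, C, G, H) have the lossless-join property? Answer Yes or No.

S1 ∩ S2 = {A, C, G}; its closure under F is {A, B, C, D, E, F, G, H}.
S1 is contained in that closure, so S1 ∩ S2 → S1 holds and the join is lossless.

Yes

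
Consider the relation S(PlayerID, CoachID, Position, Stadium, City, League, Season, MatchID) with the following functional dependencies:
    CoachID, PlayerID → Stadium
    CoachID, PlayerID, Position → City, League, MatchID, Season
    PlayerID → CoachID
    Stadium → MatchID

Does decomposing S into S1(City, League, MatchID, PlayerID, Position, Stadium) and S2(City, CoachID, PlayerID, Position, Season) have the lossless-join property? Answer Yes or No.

Yes

The shared attributes are {City, PlayerID, Position} and {City, PlayerID, Position}⁺ = {City, CoachID, League, MatchID, PlayerID, Position, Season, Stadium}.
Since S1 ⊆ {City, CoachID, League, MatchID, PlayerID, Position, Season, Stadium}, the intersection is a superkey of S1; the decomposition is lossless.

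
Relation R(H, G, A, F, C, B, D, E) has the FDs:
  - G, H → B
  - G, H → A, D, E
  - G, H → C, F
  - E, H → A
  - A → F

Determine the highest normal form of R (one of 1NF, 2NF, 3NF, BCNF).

Candidate key: {G, H}. Prime attributes: {G, H}.
E, H → A breaks BCNF: {E, H}⁺ = {A, E, F, H}, so {E, H} is not a superkey.
Because {A} is non-prime and the left side of E, H → A is not a superkey, the relation is not in 3NF.
No proper subset of a key has a non-prime attribute in its closure, so there is no partial dependency; 2NF holds.

2NF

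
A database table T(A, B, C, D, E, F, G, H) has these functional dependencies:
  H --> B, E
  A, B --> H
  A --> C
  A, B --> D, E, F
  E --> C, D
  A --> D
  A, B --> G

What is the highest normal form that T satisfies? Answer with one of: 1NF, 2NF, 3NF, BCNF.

1NF

Candidate keys: {A, B}, {A, H}. Prime attributes: {A, B, H}.
H --> B, E breaks BCNF: {H}⁺ = {B, C, D, E, H}, so {H} is not a superkey.
H --> B, E has non-prime {E} on the right and a non-superkey on the left, so 3NF fails.
Since {A} ⊂ {A, B} and {A}⁺ ⊇ {C, D} with {C, D} non-prime, there is a partial dependency; 2NF fails.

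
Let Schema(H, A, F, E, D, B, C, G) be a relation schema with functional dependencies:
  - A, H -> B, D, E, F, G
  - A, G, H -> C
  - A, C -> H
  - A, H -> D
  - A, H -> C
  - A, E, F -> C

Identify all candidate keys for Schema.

No FD produces {A}, so it must be in every candidate key.
{A, C}⁺ = {A, B, C, D, E, F, G, H} — all of the relation — so {A, C} is a candidate key.
{A, H}⁺ = {A, B, C, D, E, F, G, H} — all of the relation — so {A, H} is a candidate key.
{A, E, F}⁺ = {A, B, C, D, E, F, G, H} — all of the relation — so {A, E, F} is a candidate key.
No proper subset of any of these is a key, and no other minimal superkey exists.

{A, C}, {A, E, F}, {A, H}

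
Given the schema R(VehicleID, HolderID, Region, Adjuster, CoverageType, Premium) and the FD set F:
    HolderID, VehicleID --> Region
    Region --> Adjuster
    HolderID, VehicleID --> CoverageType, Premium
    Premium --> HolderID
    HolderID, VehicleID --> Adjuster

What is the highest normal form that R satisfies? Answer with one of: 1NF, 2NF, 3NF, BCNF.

2NF

Candidate keys: {HolderID, VehicleID}, {Premium, VehicleID}. Prime attributes: {HolderID, Premium, VehicleID}.
Region --> Adjuster breaks BCNF: {Region}⁺ = {Adjuster, Region}, so {Region} is not a superkey.
Region --> Adjuster has non-prime {Adjuster} on the right and a non-superkey on the left, so 3NF fails.
No non-prime attribute depends on a proper subset of any candidate key, so 2NF holds.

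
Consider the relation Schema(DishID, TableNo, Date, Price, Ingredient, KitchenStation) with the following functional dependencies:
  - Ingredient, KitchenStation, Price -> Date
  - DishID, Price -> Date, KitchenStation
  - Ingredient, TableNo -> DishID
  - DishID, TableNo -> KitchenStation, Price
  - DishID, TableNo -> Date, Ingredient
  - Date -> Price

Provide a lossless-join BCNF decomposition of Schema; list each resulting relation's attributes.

Candidate keys of the original relation: {DishID, TableNo}, {Ingredient, TableNo}.
In {Date, DishID, Ingredient, KitchenStation, Price, TableNo}, {Ingredient, KitchenStation, Price} is not a superkey ({Ingredient, KitchenStation, Price}⁺ restricted to this set is {Date, Ingredient, KitchenStation, Price}), so split on Ingredient, KitchenStation, Price -> Date into {Date, Ingredient, KitchenStation, Price} and {DishID, Ingredient, KitchenStation, Price, TableNo}.
In {Date, Ingredient, KitchenStation, Price}, {Date} is not a superkey ({Date}⁺ restricted to this set is {Date, Price}), so split on Date -> Price into {Date, Price} and {Date, Ingredient, KitchenStation}.
{Date, Price} has no BCNF violation.
{Date, Ingredient, KitchenStation} has no BCNF violation.
In {DishID, Ingredient, KitchenStation, Price, TableNo}, {DishID, Price} is not a superkey ({DishID, Price}⁺ restricted to this set is {DishID, KitchenStation, Price}), so split on DishID, Price -> KitchenStation into {DishID, KitchenStation, Price} and {DishID, Ingredient, Price, TableNo}.
{DishID, KitchenStation, Price} has no BCNF violation.
{DishID, Ingredient, Price, TableNo} has no BCNF violation.

{Date, Ingredient, KitchenStation}; {Date, Price}; {DishID, Ingredient, Price, TableNo}; {DishID, KitchenStation, Price}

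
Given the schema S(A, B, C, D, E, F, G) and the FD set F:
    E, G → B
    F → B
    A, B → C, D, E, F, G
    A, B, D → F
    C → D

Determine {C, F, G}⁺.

Start with {C, F, G}.
F → B applies; add {B} → now {B, C, F, G}.
C → D applies; add {D} → now {B, C, D, F, G}.
No further FD applies.

{B, C, D, F, G}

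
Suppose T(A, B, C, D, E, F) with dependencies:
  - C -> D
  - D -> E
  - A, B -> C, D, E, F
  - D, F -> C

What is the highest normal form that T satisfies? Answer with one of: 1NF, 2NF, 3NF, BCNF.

2NF

Candidate key: {A, B}. Prime attributes: {A, B}.
C -> D breaks BCNF: {C}⁺ = {C, D, E}, so {C} is not a superkey.
C -> D determines the non-prime attribute {D} from a non-superkey — 3NF is violated.
Checking every proper subset of each key, none determines a non-prime attribute — 2NF is satisfied.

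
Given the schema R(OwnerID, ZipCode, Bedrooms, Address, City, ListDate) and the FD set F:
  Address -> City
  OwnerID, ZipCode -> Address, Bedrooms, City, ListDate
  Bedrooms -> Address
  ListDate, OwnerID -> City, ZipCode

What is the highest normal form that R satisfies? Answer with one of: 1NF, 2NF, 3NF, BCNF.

Candidate keys: {ListDate, OwnerID}, {OwnerID, ZipCode}. Prime attributes: {ListDate, OwnerID, ZipCode}.
Address -> City: {Address}⁺ = {Address, City}, which is not all of the attributes, so the left side is not a superkey — BCNF is violated.
Address -> City determines the non-prime attribute {City} from a non-superkey — 3NF is violated.
Checking every proper subset of each key, none determines a non-prime attribute — 2NF is satisfied.

2NF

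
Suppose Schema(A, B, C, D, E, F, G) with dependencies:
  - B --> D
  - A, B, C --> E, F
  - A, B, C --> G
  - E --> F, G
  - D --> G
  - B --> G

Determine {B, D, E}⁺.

{B, D, E, F, G}

Start with {B, D, E}.
E --> F, G applies; add {F, G} → now {B, D, E, F, G}.
No further FD applies.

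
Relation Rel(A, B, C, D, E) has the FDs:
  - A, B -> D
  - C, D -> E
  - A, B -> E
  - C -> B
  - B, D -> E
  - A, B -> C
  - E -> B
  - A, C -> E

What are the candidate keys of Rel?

No FD produces {A}, so it must be in every candidate key.
{A, B}⁺ = {A, B, C, D, E}, which is every attribute, so {A, B} is a candidate key.
{A, C}⁺ = {A, B, C, D, E}, which is every attribute, so {A, C} is a candidate key.
{A, E}⁺ = {A, B, C, D, E}, which is every attribute, so {A, E} is a candidate key.
Any other superkey properly contains one of these, so there are no further candidate keys.

{A, B}, {A, C}, {A, E}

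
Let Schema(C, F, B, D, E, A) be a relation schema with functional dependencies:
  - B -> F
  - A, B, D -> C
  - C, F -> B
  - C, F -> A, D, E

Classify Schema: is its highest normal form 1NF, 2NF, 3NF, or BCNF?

3NF

Candidate keys: {A, B, D}, {B, C}, {C, F}. Prime attributes: {A, B, C, D, F}.
B -> F breaks BCNF: {B}⁺ = {B, F}, so {B} is not a superkey.
Its right-hand attributes {F} are all prime, as are those of every other non-superkey FD — the relation is in 3NF.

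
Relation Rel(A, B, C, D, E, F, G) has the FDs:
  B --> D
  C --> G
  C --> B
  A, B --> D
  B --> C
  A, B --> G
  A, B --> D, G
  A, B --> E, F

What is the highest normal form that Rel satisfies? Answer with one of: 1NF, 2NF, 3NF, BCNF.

1NF

Candidate keys: {A, B}, {A, C}. Prime attributes: {A, B, C}.
B --> D: {B}⁺ = {B, C, D, G}, which is not all of the attributes, so the left side is not a superkey — BCNF is violated.
Because {D} is non-prime and the left side of B --> D is not a superkey, the relation is not in 3NF.
The proper key subset {B} of {A, B} determines non-prime {D, G}, so the relation is not even in 2NF.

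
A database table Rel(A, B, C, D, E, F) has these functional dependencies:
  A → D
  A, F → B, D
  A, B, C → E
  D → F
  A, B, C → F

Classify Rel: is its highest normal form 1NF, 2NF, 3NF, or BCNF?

Candidate key: {A, C}. Prime attributes: {A, C}.
A → D: {A}⁺ = {A, B, D, F}, which is not all of the attributes, so the left side is not a superkey — BCNF is violated.
A → D determines the non-prime attribute {D} from a non-superkey — 3NF is violated.
The proper key subset {A} of {A, C} determines non-prime {B, D, F}, so the relation is not even in 2NF.

1NF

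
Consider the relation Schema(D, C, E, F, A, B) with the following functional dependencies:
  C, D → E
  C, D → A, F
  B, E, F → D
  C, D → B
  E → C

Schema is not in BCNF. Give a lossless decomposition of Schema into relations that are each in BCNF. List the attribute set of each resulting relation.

{A, B, D, E, F}; {C, E}

Candidate keys of the original relation: {B, E, F}, {C, D}, {D, E}.
{A, B, C, D, E, F}: {E} determines {C, E} here but is not a superkey — split on E → C, giving {C, E} and {A, B, D, E, F}.
{C, E}: every determinant is a superkey — BCNF.
{A, B, D, E, F}: every determinant is a superkey — BCNF.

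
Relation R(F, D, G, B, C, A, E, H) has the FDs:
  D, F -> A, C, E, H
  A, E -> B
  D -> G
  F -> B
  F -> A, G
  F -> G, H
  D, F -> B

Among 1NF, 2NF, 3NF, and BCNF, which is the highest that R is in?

Candidate key: {D, F}. Prime attributes: {D, F}.
A, E -> B breaks BCNF: {A, E}⁺ = {A, B, E}, so {A, E} is not a superkey.
Because {B} is non-prime and the left side of A, E -> B is not a superkey, the relation is not in 3NF.
Since {D} ⊂ {D, F} and {D}⁺ ⊇ {G} with {G} non-prime, there is a partial dependency; 2NF fails.

1NF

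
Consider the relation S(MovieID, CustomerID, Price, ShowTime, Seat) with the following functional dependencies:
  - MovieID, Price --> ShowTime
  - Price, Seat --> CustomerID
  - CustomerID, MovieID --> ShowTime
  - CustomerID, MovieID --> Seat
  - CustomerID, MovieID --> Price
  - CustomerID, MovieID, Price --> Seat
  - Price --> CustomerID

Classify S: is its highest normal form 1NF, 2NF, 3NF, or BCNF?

Candidate keys: {CustomerID, MovieID}, {MovieID, Price}. Prime attributes: {CustomerID, MovieID, Price}.
For Price, Seat --> CustomerID we have {Price, Seat}⁺ = {CustomerID, Price, Seat}; {Price, Seat} is not a superkey, so BCNF fails.
Its right-hand attributes {CustomerID} are all prime, as are those of every other non-superkey FD — the relation is in 3NF.

3NF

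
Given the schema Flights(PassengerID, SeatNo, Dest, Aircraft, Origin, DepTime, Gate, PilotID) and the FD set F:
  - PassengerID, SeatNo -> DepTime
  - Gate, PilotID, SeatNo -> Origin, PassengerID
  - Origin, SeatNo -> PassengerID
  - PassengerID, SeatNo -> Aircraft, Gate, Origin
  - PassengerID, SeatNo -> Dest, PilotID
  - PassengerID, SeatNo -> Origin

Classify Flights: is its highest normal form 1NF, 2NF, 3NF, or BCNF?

BCNF

Candidate keys: {Gate, PilotID, SeatNo}, {Origin, SeatNo}, {PassengerID, SeatNo}. Prime attributes: {Gate, Origin, PassengerID, PilotID, SeatNo}.
Every FD has a superkey on the left, so the relation is in BCNF.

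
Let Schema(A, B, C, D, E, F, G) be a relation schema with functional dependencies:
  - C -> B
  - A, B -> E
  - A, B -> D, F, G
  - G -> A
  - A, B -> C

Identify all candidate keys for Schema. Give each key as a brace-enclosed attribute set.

{A, B}, {A, C}, {B, G}, {C, G}

{A, B} is a candidate key since {A, B}⁺ = {A, B, C, D, E, F, G} covers every attribute.
{A, C} is a candidate key since {A, C}⁺ = {A, B, C, D, E, F, G} covers every attribute.
{B, G} is a candidate key since {B, G}⁺ = {A, B, C, D, E, F, G} covers every attribute.
{C, G} is a candidate key since {C, G}⁺ = {A, B, C, D, E, F, G} covers every attribute.
No proper subset of any of these is a key, and no other minimal superkey exists.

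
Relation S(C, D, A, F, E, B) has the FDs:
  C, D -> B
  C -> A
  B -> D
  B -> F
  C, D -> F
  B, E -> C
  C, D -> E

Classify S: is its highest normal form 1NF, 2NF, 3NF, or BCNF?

1NF

Candidate keys: {B, C}, {B, E}, {C, D}. Prime attributes: {B, C, D, E}.
C -> A: {C}⁺ = {A, C}, which is not all of the attributes, so the left side is not a superkey — BCNF is violated.
C -> A determines the non-prime attribute {A} from a non-superkey — 3NF is violated.
The proper key subset {B} of {B, C} determines non-prime {F}, so the relation is not even in 2NF.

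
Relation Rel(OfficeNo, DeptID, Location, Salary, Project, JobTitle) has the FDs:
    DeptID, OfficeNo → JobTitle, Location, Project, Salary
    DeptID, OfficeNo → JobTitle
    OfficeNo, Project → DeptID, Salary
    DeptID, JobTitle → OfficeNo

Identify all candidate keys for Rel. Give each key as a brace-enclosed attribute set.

Closure of {DeptID, JobTitle} is {DeptID, JobTitle, Location, OfficeNo, Project, Salary}, the whole schema; {DeptID, JobTitle} is a candidate key.
Closure of {DeptID, OfficeNo} is {DeptID, JobTitle, Location, OfficeNo, Project, Salary}, the whole schema; {DeptID, OfficeNo} is a candidate key.
Closure of {OfficeNo, Project} is {DeptID, JobTitle, Location, OfficeNo, Project, Salary}, the whole schema; {OfficeNo, Project} is a candidate key.
No proper subset of any of these is a key, and no other minimal superkey exists.

{DeptID, JobTitle}, {DeptID, OfficeNo}, {OfficeNo, Project}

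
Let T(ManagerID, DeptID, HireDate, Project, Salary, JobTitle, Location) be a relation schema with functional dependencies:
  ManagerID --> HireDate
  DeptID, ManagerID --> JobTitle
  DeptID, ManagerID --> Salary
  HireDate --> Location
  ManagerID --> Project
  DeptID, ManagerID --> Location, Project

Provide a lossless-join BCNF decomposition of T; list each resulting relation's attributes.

{DeptID, JobTitle, ManagerID, Salary}; {HireDate, Location}; {HireDate, ManagerID, Project}

Candidate key of the original relation: {DeptID, ManagerID}.
Within {DeptID, HireDate, JobTitle, Location, ManagerID, Project, Salary}: {ManagerID}⁺ ∩ {DeptID, HireDate, JobTitle, Location, ManagerID, Project, Salary} = {HireDate, Location, ManagerID, Project}, not the whole set, so ManagerID --> HireDate, Location, Project violates BCNF; decompose into {HireDate, Location, ManagerID, Project} and {DeptID, JobTitle, ManagerID, Salary}.
Within {HireDate, Location, ManagerID, Project}: {HireDate}⁺ ∩ {HireDate, Location, ManagerID, Project} = {HireDate, Location}, not the whole set, so HireDate --> Location violates BCNF; decompose into {HireDate, Location} and {HireDate, ManagerID, Project}.
{HireDate, Location} has no BCNF violation.
{HireDate, ManagerID, Project} has no BCNF violation.
{DeptID, JobTitle, ManagerID, Salary} has no BCNF violation.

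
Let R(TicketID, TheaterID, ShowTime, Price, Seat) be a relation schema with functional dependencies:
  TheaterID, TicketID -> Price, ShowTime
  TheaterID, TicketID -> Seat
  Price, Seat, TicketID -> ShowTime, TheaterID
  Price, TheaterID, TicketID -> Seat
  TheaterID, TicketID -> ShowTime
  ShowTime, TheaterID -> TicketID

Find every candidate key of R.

{Price, Seat, TicketID}, {ShowTime, TheaterID}, {TheaterID, TicketID}

Closure of {ShowTime, TheaterID} is {Price, Seat, ShowTime, TheaterID, TicketID}, the whole schema; {ShowTime, TheaterID} is a candidate key.
Closure of {TheaterID, TicketID} is {Price, Seat, ShowTime, TheaterID, TicketID}, the whole schema; {TheaterID, TicketID} is a candidate key.
Closure of {Price, Seat, TicketID} is {Price, Seat, ShowTime, TheaterID, TicketID}, the whole schema; {Price, Seat, TicketID} is a candidate key.
Any other superkey properly contains one of these, so there are no further candidate keys.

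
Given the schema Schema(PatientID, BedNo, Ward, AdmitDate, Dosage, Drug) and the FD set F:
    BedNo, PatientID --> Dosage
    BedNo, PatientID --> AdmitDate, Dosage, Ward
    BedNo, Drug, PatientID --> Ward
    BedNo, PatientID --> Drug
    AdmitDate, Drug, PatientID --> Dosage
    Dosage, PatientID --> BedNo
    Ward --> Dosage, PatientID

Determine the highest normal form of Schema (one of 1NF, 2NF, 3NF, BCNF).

Candidate keys: {AdmitDate, Drug, PatientID}, {BedNo, PatientID}, {Dosage, PatientID}, {Ward}. Prime attributes: {AdmitDate, BedNo, Dosage, Drug, PatientID, Ward}.
Every FD has a superkey on the left, so the relation is in BCNF.

BCNF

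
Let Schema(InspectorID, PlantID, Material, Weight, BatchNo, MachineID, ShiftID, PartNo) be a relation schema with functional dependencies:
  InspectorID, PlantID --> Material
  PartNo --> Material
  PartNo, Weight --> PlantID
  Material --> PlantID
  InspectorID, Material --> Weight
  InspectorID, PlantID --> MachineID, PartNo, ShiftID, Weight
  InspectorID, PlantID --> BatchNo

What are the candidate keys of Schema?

{InspectorID, Material}, {InspectorID, PartNo}, {InspectorID, PlantID}

{InspectorID} never appears on the right of any FD, so every key must include it.
{InspectorID, Material}⁺ = {BatchNo, InspectorID, MachineID, Material, PartNo, PlantID, ShiftID, Weight} — all of the relation — so {InspectorID, Material} is a candidate key.
{InspectorID, PartNo}⁺ = {BatchNo, InspectorID, MachineID, Material, PartNo, PlantID, ShiftID, Weight} — all of the relation — so {InspectorID, PartNo} is a candidate key.
{InspectorID, PlantID}⁺ = {BatchNo, InspectorID, MachineID, Material, PartNo, PlantID, ShiftID, Weight} — all of the relation — so {InspectorID, PlantID} is a candidate key.
These are minimal and exhaustive — every other superkey contains one of them.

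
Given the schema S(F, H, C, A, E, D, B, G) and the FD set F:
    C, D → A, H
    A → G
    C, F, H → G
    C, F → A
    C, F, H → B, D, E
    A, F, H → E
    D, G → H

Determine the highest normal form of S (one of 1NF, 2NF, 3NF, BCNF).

Candidate keys: {C, D, F}, {C, F, H}. Prime attributes: {C, D, F, H}.
For C, D → A, H we have {C, D}⁺ = {A, C, D, G, H}; {C, D} is not a superkey, so BCNF fails.
C, D → A, H has non-prime {A} on the right and a non-superkey on the left, so 3NF fails.
{C, D} is a proper subset of the key {C, D, F}, and {C, D}⁺ contains the non-prime attributes {A, G} — a partial dependency, so 2NF is violated.

1NF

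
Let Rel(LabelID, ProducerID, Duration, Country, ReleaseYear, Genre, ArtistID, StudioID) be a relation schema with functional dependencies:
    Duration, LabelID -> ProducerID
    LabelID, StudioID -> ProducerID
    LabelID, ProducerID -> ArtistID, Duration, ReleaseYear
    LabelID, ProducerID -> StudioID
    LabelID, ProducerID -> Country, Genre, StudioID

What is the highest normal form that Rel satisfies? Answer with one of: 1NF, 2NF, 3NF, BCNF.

BCNF

Candidate keys: {Duration, LabelID}, {LabelID, ProducerID}, {LabelID, StudioID}. Prime attributes: {Duration, LabelID, ProducerID, StudioID}.
Every FD has a superkey on the left, so the relation is in BCNF.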